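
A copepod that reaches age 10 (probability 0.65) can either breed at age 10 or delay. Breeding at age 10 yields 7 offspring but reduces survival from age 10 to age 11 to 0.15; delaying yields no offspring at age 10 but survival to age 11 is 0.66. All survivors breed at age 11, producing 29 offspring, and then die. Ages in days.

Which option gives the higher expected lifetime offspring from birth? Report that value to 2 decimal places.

breed at age 10: R₀ = 0.65 × (7 + 0.15 × 29) = 0.65 × 11.3500 = 7.3775
delay to age 11: R₀ = 0.65 × (0.66 × 29) = 0.65 × 19.1400 = 12.4410
Higher: delay to age 11 (12.4410).

12.44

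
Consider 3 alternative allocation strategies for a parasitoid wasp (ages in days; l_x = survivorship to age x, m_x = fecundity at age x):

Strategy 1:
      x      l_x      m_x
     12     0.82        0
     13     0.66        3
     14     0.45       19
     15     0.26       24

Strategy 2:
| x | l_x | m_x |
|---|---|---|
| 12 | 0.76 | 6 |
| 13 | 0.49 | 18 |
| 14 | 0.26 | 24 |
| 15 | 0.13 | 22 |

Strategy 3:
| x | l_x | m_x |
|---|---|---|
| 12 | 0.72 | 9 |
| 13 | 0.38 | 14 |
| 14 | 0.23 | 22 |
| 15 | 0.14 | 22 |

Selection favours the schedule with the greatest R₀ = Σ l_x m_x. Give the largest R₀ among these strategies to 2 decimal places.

Strategy 1: R₀ = 0.82×0 + 0.66×3 + 0.45×19 + 0.26×24 = 16.7700
Strategy 2: R₀ = 0.76×6 + 0.49×18 + 0.26×24 + 0.13×22 = 22.4800
Strategy 3: R₀ = 0.72×9 + 0.38×14 + 0.23×22 + 0.14×22 = 19.9400
Highest R₀: strategy 2 with 22.4800.

22.48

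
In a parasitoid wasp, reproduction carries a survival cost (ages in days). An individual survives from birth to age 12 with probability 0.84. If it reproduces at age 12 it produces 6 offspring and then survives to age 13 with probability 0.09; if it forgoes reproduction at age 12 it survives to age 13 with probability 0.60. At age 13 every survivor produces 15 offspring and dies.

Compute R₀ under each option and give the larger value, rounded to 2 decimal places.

7.56

breed at age 12: R₀ = 0.84 × (6 + 0.09 × 15) = 0.84 × 7.3500 = 6.1740
delay to age 13: R₀ = 0.84 × (0.60 × 15) = 0.84 × 9.0000 = 7.5600
Higher: delay to age 13 (7.5600).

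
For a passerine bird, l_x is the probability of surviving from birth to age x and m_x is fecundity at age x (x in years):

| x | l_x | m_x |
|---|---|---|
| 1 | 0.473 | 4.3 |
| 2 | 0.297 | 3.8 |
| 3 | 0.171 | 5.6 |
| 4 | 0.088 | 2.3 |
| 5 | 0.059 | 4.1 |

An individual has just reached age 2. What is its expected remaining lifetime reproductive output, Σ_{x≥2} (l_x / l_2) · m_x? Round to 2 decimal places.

l_2 = 0.297. Conditional survival from age 2 to x is l_x / l_2.
  x=2: (0.297/0.297) × 3.8 = 3.8000
  x=3: (0.171/0.297) × 5.6 = 3.2242
  x=4: (0.088/0.297) × 2.3 = 0.6815
  x=5: (0.059/0.297) × 4.1 = 0.8145
Sum = 3.8000 + 3.2242 + 0.6815 + 0.8145 = 8.5202

8.52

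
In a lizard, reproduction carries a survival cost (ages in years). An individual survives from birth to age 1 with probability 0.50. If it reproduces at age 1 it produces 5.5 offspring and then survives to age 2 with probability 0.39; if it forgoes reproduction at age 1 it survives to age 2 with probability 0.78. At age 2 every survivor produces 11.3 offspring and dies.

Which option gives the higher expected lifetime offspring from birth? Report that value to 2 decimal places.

breed at age 1: R₀ = 0.50 × (5.5 + 0.39 × 11.3) = 0.50 × 9.9070 = 4.9535
delay to age 2: R₀ = 0.50 × (0.78 × 11.3) = 0.50 × 8.8140 = 4.4070
Higher: breed at age 1 (4.9535).

4.95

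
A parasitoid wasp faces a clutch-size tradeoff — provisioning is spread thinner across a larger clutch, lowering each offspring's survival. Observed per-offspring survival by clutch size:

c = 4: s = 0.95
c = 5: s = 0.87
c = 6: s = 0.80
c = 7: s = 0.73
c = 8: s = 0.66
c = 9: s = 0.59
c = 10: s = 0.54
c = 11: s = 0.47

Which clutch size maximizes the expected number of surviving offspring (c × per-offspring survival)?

10

Expected surviving offspring = c × s(c):
  c=4: 4 × 0.95 = 3.800
  c=5: 5 × 0.87 = 4.350
  c=6: 6 × 0.80 = 4.800
  c=7: 7 × 0.73 = 5.110
  c=8: 8 × 0.66 = 5.280
  c=9: 9 × 0.59 = 5.310
  c=10: 10 × 0.54 = 5.400
  c=11: 11 × 0.47 = 5.170
Maximum at c = 10 (5.400 surviving offspring).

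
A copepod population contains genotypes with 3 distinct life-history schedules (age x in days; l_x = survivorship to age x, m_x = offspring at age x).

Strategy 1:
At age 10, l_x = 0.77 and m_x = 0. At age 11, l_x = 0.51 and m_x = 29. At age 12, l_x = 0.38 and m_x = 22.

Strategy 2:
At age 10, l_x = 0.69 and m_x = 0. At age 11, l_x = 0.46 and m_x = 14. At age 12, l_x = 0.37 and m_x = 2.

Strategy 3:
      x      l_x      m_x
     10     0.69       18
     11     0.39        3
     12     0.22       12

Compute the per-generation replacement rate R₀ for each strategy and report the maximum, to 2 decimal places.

23.15

Strategy 1: R₀ = 0.77×0 + 0.51×29 + 0.38×22 = 23.1500
Strategy 2: R₀ = 0.69×0 + 0.46×14 + 0.37×2 = 7.1800
Strategy 3: R₀ = 0.69×18 + 0.39×3 + 0.22×12 = 16.2300
Highest R₀: strategy 1 with 23.1500.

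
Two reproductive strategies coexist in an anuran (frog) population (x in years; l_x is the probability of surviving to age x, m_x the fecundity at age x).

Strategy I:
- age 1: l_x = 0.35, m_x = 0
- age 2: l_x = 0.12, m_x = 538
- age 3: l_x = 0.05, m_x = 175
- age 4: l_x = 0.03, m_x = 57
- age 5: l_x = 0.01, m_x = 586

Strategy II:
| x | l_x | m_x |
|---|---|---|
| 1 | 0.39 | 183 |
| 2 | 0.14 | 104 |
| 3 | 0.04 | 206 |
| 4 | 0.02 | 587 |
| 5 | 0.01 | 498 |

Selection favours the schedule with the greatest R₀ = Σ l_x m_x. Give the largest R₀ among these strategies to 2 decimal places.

Strategy I: R₀ = 0.35×0 + 0.12×538 + 0.05×175 + 0.03×57 + 0.01×586 = 80.8800
Strategy II: R₀ = 0.39×183 + 0.14×104 + 0.04×206 + 0.02×587 + 0.01×498 = 110.8900
Highest R₀: strategy II with 110.8900.

110.89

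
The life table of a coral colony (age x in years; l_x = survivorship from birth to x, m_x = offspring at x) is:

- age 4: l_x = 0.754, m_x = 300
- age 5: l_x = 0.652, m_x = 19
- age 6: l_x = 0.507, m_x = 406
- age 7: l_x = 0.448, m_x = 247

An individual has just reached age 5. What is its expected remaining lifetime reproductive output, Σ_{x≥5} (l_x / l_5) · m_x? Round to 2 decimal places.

l_5 = 0.652. Conditional survival from age 5 to x is l_x / l_5.
  x=5: (0.652/0.652) × 19 = 19.0000
  x=6: (0.507/0.652) × 406 = 315.7086
  x=7: (0.448/0.652) × 247 = 169.7178
Sum = 19.0000 + 315.7086 + 169.7178 = 504.4264

504.43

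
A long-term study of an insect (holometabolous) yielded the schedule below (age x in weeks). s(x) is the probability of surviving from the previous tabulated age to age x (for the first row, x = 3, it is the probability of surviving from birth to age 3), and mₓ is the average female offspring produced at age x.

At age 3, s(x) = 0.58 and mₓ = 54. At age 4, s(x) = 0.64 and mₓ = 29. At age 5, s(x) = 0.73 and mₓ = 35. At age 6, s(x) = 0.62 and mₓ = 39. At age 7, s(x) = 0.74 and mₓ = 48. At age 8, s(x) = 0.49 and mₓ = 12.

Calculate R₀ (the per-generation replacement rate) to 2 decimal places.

64.82

Survivorship from birth: l_x = s_3·s_4·…·s_x.
  l_3 = 0.58000
  l_4 = 0.37120
  l_5 = 0.27098
  l_6 = 0.16801
  l_7 = 0.12432
  l_8 = 0.06092
R₀ = Σ l_x mₓ:
  age 3: 0.58000 × 54 = 31.3200
  age 4: 0.37120 × 29 = 10.7648
  age 5: 0.27098 × 35 = 9.4843
  age 6: 0.16801 × 39 = 6.5524
  age 7: 0.12432 × 48 = 5.9674
  age 8: 0.06092 × 12 = 0.7310
R₀ = 31.3200 + 10.7648 + 9.4843 + 6.5524 + 5.9674 + 0.7310 = 64.8199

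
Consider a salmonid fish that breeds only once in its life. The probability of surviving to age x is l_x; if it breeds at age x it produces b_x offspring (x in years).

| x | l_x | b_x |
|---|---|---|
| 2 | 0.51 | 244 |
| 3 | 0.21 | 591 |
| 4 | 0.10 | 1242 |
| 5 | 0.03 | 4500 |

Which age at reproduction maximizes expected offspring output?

Expected offspring if breeding at age x = l_x × b_x:
  age 2: 0.51 × 244 = 124.440
  age 3: 0.21 × 591 = 124.110
  age 4: 0.10 × 1242 = 124.200
  age 5: 0.03 × 4500 = 135.000
Maximum at age 5 (135.000).

5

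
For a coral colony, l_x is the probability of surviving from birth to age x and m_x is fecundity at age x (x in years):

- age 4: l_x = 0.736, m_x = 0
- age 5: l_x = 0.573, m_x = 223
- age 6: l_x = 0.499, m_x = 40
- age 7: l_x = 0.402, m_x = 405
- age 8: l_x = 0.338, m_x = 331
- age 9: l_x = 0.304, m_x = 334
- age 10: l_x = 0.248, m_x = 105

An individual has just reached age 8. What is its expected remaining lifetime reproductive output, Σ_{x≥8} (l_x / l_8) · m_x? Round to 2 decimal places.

708.44

l_8 = 0.338. Conditional survival from age 8 to x is l_x / l_8.
  x=8: (0.338/0.338) × 331 = 331.0000
  x=9: (0.304/0.338) × 334 = 300.4024
  x=10: (0.248/0.338) × 105 = 77.0414
Sum = 331.0000 + 300.4024 + 77.0414 = 708.4438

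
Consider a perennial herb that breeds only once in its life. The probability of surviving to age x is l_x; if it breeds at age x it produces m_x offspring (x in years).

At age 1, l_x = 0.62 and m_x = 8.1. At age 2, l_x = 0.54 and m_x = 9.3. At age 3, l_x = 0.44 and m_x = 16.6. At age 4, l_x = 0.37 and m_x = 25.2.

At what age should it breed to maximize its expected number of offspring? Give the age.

Expected offspring if breeding at age x = l_x × m_x:
  age 1: 0.62 × 8.1 = 5.022
  age 2: 0.54 × 9.3 = 5.022
  age 3: 0.44 × 16.6 = 7.304
  age 4: 0.37 × 25.2 = 9.324
Maximum at age 4 (9.324).

4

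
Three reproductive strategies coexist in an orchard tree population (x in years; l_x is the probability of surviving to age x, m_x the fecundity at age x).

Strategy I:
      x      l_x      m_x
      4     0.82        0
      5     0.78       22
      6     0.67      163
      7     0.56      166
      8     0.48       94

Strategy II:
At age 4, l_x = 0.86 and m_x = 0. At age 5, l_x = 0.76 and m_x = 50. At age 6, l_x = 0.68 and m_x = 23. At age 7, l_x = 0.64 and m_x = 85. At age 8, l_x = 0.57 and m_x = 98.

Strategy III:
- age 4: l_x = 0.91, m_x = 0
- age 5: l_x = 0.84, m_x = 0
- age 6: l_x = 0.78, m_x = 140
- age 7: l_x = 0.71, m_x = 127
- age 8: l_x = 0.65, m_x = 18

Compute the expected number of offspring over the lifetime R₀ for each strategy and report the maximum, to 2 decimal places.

264.45

Strategy I: R₀ = 0.82×0 + 0.78×22 + 0.67×163 + 0.56×166 + 0.48×94 = 264.4500
Strategy II: R₀ = 0.86×0 + 0.76×50 + 0.68×23 + 0.64×85 + 0.57×98 = 163.9000
Strategy III: R₀ = 0.91×0 + 0.84×0 + 0.78×140 + 0.71×127 + 0.65×18 = 211.0700
Highest R₀: strategy I with 264.4500.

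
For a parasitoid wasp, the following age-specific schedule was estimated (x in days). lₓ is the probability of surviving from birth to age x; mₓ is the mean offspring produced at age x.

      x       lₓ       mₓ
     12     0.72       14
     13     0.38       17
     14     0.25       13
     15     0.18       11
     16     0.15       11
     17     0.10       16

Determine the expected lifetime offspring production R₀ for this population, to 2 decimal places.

R₀ = Σ lₓ mₓ:
  age 12: 0.72 × 14 = 10.0800
  age 13: 0.38 × 17 = 6.4600
  age 14: 0.25 × 13 = 3.2500
  age 15: 0.18 × 11 = 1.9800
  age 16: 0.15 × 11 = 1.6500
  age 17: 0.10 × 16 = 1.6000
R₀ = 10.0800 + 6.4600 + 3.2500 + 1.9800 + 1.6500 + 1.6000 = 25.0200

25.02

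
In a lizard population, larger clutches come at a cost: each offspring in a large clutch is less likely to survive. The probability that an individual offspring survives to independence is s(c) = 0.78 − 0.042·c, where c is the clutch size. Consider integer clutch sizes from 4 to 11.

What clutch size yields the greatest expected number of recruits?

9

Expected recruits = c × s(c):
  c=4: 4 × 0.612 = 2.448
  c=5: 5 × 0.570 = 2.850
  c=6: 6 × 0.528 = 3.168
  c=7: 7 × 0.486 = 3.402
  c=8: 8 × 0.444 = 3.552
  c=9: 9 × 0.402 = 3.618
  c=10: 10 × 0.360 = 3.600
  c=11: 11 × 0.318 = 3.498
Maximum at c = 9 (3.618 recruits).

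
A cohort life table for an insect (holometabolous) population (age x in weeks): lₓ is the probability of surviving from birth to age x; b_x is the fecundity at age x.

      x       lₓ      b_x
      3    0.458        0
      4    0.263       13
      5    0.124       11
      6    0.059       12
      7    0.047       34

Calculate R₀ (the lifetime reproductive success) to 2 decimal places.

R₀ = Σ lₓ b_x:
  age 3: 0.458 × 0 = 0.0000
  age 4: 0.263 × 13 = 3.4190
  age 5: 0.124 × 11 = 1.3640
  age 6: 0.059 × 12 = 0.7080
  age 7: 0.047 × 34 = 1.5980
R₀ = 0.0000 + 3.4190 + 1.3640 + 0.7080 + 1.5980 = 7.0890

7.09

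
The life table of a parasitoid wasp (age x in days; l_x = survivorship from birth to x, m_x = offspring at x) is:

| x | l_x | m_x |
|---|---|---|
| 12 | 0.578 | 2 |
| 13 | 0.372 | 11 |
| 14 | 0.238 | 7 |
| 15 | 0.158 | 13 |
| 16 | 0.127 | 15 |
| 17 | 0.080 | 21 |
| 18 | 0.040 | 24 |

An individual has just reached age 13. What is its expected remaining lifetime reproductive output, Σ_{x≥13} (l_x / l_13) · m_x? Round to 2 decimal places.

l_13 = 0.372. Conditional survival from age 13 to x is l_x / l_13.
  x=13: (0.372/0.372) × 11 = 11.0000
  x=14: (0.238/0.372) × 7 = 4.4785
  x=15: (0.158/0.372) × 13 = 5.5215
  x=16: (0.127/0.372) × 15 = 5.1210
  x=17: (0.080/0.372) × 21 = 4.5161
  x=18: (0.040/0.372) × 24 = 2.5806
Sum = 11.0000 + 4.4785 + 5.5215 + 5.1210 + 4.5161 + 2.5806 = 33.2177

33.22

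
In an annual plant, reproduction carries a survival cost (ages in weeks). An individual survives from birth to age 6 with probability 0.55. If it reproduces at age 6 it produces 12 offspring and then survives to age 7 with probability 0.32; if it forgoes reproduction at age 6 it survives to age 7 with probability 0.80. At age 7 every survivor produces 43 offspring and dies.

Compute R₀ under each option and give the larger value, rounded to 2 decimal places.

breed at age 6: R₀ = 0.55 × (12 + 0.32 × 43) = 0.55 × 25.7600 = 14.1680
delay to age 7: R₀ = 0.55 × (0.80 × 43) = 0.55 × 34.4000 = 18.9200
Higher: delay to age 7 (18.9200).

18.92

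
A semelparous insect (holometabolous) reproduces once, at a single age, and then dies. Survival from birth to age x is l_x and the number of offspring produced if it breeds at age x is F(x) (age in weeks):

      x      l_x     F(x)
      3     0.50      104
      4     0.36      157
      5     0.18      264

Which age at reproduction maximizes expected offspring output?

Expected offspring if breeding at age x = l_x × F(x):
  age 3: 0.50 × 104 = 52.000
  age 4: 0.36 × 157 = 56.520
  age 5: 0.18 × 264 = 47.520
Maximum at age 4 (56.520).

4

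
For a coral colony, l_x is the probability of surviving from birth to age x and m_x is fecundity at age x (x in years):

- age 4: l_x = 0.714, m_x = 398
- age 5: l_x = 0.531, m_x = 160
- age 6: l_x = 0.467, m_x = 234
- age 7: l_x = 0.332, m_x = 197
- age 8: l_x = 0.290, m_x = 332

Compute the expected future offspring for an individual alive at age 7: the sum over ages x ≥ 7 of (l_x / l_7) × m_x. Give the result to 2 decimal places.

487.00

l_7 = 0.332. Conditional survival from age 7 to x is l_x / l_7.
  x=7: (0.332/0.332) × 197 = 197.0000
  x=8: (0.290/0.332) × 332 = 290.0000
Sum = 197.0000 + 290.0000 = 487.0000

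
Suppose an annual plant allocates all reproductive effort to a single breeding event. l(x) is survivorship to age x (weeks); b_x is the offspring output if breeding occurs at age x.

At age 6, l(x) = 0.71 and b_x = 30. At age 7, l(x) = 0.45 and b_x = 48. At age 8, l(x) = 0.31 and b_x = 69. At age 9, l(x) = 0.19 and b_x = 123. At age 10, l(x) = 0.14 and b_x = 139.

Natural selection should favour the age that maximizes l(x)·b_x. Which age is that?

Expected offspring if breeding at age x = l(x) × b_x:
  age 6: 0.71 × 30 = 21.300
  age 7: 0.45 × 48 = 21.600
  age 8: 0.31 × 69 = 21.390
  age 9: 0.19 × 123 = 23.370
  age 10: 0.14 × 139 = 19.460
Maximum at age 9 (23.370).

9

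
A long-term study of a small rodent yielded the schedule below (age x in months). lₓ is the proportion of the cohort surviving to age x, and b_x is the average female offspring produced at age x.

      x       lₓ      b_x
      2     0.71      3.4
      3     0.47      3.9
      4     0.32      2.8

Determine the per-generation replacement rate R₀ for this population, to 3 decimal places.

5.143

R₀ = Σ lₓ b_x:
  age 2: 0.71 × 3.4 = 2.4140
  age 3: 0.47 × 3.9 = 1.8330
  age 4: 0.32 × 2.8 = 0.8960
R₀ = 2.4140 + 1.8330 + 0.8960 = 5.1430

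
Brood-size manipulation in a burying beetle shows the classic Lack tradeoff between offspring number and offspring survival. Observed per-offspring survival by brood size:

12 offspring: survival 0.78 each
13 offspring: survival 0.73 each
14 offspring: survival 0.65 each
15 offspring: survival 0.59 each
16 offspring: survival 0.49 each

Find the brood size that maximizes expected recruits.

Expected recruits = c × s(c):
  c=12: 12 × 0.78 = 9.360
  c=13: 13 × 0.73 = 9.490
  c=14: 14 × 0.65 = 9.100
  c=15: 15 × 0.59 = 8.850
  c=16: 16 × 0.49 = 7.840
Maximum at c = 13 (9.490 recruits).

13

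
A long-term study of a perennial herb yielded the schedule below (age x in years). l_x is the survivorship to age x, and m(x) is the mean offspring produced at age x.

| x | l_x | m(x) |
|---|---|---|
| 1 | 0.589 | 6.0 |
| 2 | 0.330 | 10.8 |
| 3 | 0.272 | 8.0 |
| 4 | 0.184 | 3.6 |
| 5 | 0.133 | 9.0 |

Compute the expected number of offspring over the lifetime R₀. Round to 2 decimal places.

11.13

R₀ = Σ l_x m(x):
  age 1: 0.589 × 6.0 = 3.5340
  age 2: 0.330 × 10.8 = 3.5640
  age 3: 0.272 × 8.0 = 2.1760
  age 4: 0.184 × 3.6 = 0.6624
  age 5: 0.133 × 9.0 = 1.1970
R₀ = 3.5340 + 3.5640 + 2.1760 + 0.6624 + 1.1970 = 11.1334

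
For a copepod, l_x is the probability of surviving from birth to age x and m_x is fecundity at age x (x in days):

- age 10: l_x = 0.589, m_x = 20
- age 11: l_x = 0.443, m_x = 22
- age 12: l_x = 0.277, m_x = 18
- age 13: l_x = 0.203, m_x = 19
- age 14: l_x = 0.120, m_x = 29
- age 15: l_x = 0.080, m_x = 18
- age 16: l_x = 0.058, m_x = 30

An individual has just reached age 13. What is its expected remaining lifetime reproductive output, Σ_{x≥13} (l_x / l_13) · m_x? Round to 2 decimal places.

l_13 = 0.203. Conditional survival from age 13 to x is l_x / l_13.
  x=13: (0.203/0.203) × 19 = 19.0000
  x=14: (0.120/0.203) × 29 = 17.1429
  x=15: (0.080/0.203) × 18 = 7.0936
  x=16: (0.058/0.203) × 30 = 8.5714
Sum = 19.0000 + 17.1429 + 7.0936 + 8.5714 = 51.8079

51.81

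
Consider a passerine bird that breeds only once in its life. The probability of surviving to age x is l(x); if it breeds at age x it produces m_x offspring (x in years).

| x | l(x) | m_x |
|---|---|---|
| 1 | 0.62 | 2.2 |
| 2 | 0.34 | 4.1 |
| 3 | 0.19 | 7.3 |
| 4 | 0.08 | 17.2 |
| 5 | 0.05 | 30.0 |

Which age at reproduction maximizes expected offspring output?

Expected offspring if breeding at age x = l(x) × m_x:
  age 1: 0.62 × 2.2 = 1.364
  age 2: 0.34 × 4.1 = 1.394
  age 3: 0.19 × 7.3 = 1.387
  age 4: 0.08 × 17.2 = 1.376
  age 5: 0.05 × 30.0 = 1.500
Maximum at age 5 (1.500).

5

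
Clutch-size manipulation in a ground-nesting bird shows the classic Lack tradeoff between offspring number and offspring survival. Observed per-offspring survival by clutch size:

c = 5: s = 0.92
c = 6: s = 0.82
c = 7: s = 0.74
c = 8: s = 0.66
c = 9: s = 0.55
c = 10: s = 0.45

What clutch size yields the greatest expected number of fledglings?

Expected fledglings = c × s(c):
  c=5: 5 × 0.92 = 4.600
  c=6: 6 × 0.82 = 4.920
  c=7: 7 × 0.74 = 5.180
  c=8: 8 × 0.66 = 5.280
  c=9: 9 × 0.55 = 4.950
  c=10: 10 × 0.45 = 4.500
Maximum at c = 8 (5.280 fledglings).

8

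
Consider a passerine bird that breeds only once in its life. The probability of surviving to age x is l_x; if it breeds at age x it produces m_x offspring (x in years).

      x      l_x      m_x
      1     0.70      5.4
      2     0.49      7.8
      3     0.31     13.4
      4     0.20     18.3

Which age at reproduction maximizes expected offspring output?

Expected offspring if breeding at age x = l_x × m_x:
  age 1: 0.70 × 5.4 = 3.780
  age 2: 0.49 × 7.8 = 3.822
  age 3: 0.31 × 13.4 = 4.154
  age 4: 0.20 × 18.3 = 3.660
Maximum at age 3 (4.154).

3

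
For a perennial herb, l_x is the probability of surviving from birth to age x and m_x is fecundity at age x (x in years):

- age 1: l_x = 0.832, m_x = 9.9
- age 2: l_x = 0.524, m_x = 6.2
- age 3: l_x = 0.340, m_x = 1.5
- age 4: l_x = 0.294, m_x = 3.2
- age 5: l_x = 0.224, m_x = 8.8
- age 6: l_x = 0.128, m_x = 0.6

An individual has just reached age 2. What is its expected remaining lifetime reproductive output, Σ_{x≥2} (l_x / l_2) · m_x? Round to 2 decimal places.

12.88

l_2 = 0.524. Conditional survival from age 2 to x is l_x / l_2.
  x=2: (0.524/0.524) × 6.2 = 6.2000
  x=3: (0.340/0.524) × 1.5 = 0.9733
  x=4: (0.294/0.524) × 3.2 = 1.7954
  x=5: (0.224/0.524) × 8.8 = 3.7618
  x=6: (0.128/0.524) × 0.6 = 0.1466
Sum = 6.2000 + 0.9733 + 1.7954 + 3.7618 + 0.1466 = 12.8771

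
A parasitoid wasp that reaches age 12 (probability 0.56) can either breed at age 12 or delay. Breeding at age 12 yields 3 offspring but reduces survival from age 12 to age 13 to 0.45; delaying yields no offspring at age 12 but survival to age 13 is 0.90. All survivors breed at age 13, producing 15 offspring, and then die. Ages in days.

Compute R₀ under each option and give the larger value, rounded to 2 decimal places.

breed at age 12: R₀ = 0.56 × (3 + 0.45 × 15) = 0.56 × 9.7500 = 5.4600
delay to age 13: R₀ = 0.56 × (0.90 × 15) = 0.56 × 13.5000 = 7.5600
Higher: delay to age 13 (7.5600).

7.56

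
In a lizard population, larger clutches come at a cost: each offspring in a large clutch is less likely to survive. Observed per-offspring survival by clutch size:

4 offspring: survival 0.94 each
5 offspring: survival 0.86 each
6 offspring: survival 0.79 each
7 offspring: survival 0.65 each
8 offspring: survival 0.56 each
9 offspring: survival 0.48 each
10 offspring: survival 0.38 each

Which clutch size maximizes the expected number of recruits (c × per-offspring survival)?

Expected recruits = c × s(c):
  c=4: 4 × 0.94 = 3.760
  c=5: 5 × 0.86 = 4.300
  c=6: 6 × 0.79 = 4.740
  c=7: 7 × 0.65 = 4.550
  c=8: 8 × 0.56 = 4.480
  c=9: 9 × 0.48 = 4.320
  c=10: 10 × 0.38 = 3.800
Maximum at c = 6 (4.740 recruits).

6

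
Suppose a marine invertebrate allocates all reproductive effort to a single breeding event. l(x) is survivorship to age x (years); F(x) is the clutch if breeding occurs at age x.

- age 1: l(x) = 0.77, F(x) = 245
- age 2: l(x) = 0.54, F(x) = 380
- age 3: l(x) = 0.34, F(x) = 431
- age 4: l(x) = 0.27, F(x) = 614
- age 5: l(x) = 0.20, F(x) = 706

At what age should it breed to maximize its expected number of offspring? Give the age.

Expected offspring if breeding at age x = l(x) × F(x):
  age 1: 0.77 × 245 = 188.650
  age 2: 0.54 × 380 = 205.200
  age 3: 0.34 × 431 = 146.540
  age 4: 0.27 × 614 = 165.780
  age 5: 0.20 × 706 = 141.200
Maximum at age 2 (205.200).

2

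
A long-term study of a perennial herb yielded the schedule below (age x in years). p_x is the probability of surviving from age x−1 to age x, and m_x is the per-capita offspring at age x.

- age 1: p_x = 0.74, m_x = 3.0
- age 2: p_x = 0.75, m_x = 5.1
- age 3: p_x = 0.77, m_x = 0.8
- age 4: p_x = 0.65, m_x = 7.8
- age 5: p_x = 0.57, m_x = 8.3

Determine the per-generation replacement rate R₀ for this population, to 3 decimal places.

Survivorship from birth: l_x = p_1·p_2·…·p_x.
  l_1 = 0.74000
  l_2 = 0.55500
  l_3 = 0.42735
  l_4 = 0.27778
  l_5 = 0.15833
R₀ = Σ l_x m_x:
  age 1: 0.74000 × 3.0 = 2.2200
  age 2: 0.55500 × 5.1 = 2.8305
  age 3: 0.42735 × 0.8 = 0.3419
  age 4: 0.27778 × 7.8 = 2.1667
  age 5: 0.15833 × 8.3 = 1.3141
R₀ = 2.2200 + 2.8305 + 0.3419 + 2.1667 + 1.3141 = 8.8732

8.873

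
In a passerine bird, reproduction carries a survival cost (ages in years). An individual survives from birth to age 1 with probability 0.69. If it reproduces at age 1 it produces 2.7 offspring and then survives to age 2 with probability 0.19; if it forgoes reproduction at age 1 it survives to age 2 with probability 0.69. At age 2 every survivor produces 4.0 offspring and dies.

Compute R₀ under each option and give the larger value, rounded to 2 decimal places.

breed at age 1: R₀ = 0.69 × (2.7 + 0.19 × 4.0) = 0.69 × 3.4600 = 2.3874
delay to age 2: R₀ = 0.69 × (0.69 × 4.0) = 0.69 × 2.7600 = 1.9044
Higher: breed at age 1 (2.3874).

2.39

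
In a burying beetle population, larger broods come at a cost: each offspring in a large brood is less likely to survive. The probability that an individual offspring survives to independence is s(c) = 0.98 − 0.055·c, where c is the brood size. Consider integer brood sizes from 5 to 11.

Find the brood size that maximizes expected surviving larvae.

Expected surviving larvae = c × s(c):
  c=5: 5 × 0.705 = 3.525
  c=6: 6 × 0.650 = 3.900
  c=7: 7 × 0.595 = 4.165
  c=8: 8 × 0.540 = 4.320
  c=9: 9 × 0.485 = 4.365
  c=10: 10 × 0.430 = 4.300
  c=11: 11 × 0.375 = 4.125
Maximum at c = 9 (4.365 surviving larvae).

9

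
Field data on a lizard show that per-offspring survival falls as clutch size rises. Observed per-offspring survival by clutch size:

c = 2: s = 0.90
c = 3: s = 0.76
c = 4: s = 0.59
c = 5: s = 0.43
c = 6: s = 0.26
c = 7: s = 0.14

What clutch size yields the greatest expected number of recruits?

Expected recruits = c × s(c):
  c=2: 2 × 0.90 = 1.800
  c=3: 3 × 0.76 = 2.280
  c=4: 4 × 0.59 = 2.360
  c=5: 5 × 0.43 = 2.150
  c=6: 6 × 0.26 = 1.560
  c=7: 7 × 0.14 = 0.980
Maximum at c = 4 (2.360 recruits).

4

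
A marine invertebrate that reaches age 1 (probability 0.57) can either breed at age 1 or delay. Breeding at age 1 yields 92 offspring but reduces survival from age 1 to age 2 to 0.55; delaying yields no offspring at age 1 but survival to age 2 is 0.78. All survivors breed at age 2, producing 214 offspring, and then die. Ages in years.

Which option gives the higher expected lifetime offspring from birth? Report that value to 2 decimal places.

119.53

breed at age 1: R₀ = 0.57 × (92 + 0.55 × 214) = 0.57 × 209.7000 = 119.5290
delay to age 2: R₀ = 0.57 × (0.78 × 214) = 0.57 × 166.9200 = 95.1444
Higher: breed at age 1 (119.5290).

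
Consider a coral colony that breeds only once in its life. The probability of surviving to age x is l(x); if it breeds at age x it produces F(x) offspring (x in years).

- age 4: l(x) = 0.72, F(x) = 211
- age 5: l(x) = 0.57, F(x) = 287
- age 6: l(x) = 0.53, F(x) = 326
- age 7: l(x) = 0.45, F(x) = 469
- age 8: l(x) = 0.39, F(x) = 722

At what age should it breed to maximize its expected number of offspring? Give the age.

Expected offspring if breeding at age x = l(x) × F(x):
  age 4: 0.72 × 211 = 151.920
  age 5: 0.57 × 287 = 163.590
  age 6: 0.53 × 326 = 172.780
  age 7: 0.45 × 469 = 211.050
  age 8: 0.39 × 722 = 281.580
Maximum at age 8 (281.580).

8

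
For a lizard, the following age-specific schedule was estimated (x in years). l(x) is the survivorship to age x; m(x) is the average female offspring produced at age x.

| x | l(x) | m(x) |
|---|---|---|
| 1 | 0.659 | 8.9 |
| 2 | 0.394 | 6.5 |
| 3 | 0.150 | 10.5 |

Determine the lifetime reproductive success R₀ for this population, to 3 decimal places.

10.001

R₀ = Σ l(x) m(x):
  age 1: 0.659 × 8.9 = 5.8651
  age 2: 0.394 × 6.5 = 2.5610
  age 3: 0.150 × 10.5 = 1.5750
R₀ = 5.8651 + 2.5610 + 1.5750 = 10.0011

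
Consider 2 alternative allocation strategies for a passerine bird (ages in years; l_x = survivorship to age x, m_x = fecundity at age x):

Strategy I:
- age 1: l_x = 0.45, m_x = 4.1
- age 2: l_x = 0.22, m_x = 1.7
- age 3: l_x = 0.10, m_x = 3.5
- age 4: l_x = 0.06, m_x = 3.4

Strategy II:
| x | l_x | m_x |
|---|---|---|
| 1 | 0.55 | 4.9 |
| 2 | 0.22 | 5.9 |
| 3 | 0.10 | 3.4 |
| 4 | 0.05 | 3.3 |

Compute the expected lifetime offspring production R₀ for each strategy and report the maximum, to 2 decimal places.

Strategy I: R₀ = 0.45×4.1 + 0.22×1.7 + 0.10×3.5 + 0.06×3.4 = 2.7730
Strategy II: R₀ = 0.55×4.9 + 0.22×5.9 + 0.10×3.4 + 0.05×3.3 = 4.4980
Highest R₀: strategy II with 4.4980.

4.50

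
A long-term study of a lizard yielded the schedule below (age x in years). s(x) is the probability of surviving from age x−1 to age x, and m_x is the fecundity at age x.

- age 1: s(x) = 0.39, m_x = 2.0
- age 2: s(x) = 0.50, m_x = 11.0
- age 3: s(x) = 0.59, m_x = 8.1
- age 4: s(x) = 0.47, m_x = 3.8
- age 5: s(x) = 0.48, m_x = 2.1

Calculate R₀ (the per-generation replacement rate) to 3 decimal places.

4.117

Survivorship from birth: l_x = s_1·s_2·…·s_x.
  l_1 = 0.39000
  l_2 = 0.19500
  l_3 = 0.11505
  l_4 = 0.05407
  l_5 = 0.02596
R₀ = Σ l_x m_x:
  age 1: 0.39000 × 2.0 = 0.7800
  age 2: 0.19500 × 11.0 = 2.1450
  age 3: 0.11505 × 8.1 = 0.9319
  age 4: 0.05407 × 3.8 = 0.2055
  age 5: 0.02596 × 2.1 = 0.0545
R₀ = 0.7800 + 2.1450 + 0.9319 + 0.2055 + 0.0545 = 4.1169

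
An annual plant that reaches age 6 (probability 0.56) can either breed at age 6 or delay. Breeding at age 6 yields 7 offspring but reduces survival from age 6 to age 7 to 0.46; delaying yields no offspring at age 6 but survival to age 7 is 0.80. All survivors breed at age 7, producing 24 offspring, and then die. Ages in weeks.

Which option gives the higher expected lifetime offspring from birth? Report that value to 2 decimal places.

breed at age 6: R₀ = 0.56 × (7 + 0.46 × 24) = 0.56 × 18.0400 = 10.1024
delay to age 7: R₀ = 0.56 × (0.80 × 24) = 0.56 × 19.2000 = 10.7520
Higher: delay to age 7 (10.7520).

10.75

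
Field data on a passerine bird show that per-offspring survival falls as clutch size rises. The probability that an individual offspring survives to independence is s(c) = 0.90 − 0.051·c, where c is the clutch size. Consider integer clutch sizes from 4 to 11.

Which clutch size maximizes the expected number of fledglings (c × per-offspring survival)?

9

Expected fledglings = c × s(c):
  c=4: 4 × 0.696 = 2.784
  c=5: 5 × 0.645 = 3.225
  c=6: 6 × 0.594 = 3.564
  c=7: 7 × 0.543 = 3.801
  c=8: 8 × 0.492 = 3.936
  c=9: 9 × 0.441 = 3.969
  c=10: 10 × 0.390 = 3.900
  c=11: 11 × 0.339 = 3.729
Maximum at c = 9 (3.969 fledglings).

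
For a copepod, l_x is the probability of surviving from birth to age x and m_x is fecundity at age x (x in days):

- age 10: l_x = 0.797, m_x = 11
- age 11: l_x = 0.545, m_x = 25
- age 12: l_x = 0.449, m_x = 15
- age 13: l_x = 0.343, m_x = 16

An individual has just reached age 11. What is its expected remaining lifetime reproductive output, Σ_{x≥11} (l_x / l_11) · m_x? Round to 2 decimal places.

l_11 = 0.545. Conditional survival from age 11 to x is l_x / l_11.
  x=11: (0.545/0.545) × 25 = 25.0000
  x=12: (0.449/0.545) × 15 = 12.3578
  x=13: (0.343/0.545) × 16 = 10.0697
Sum = 25.0000 + 12.3578 + 10.0697 = 47.4275

47.43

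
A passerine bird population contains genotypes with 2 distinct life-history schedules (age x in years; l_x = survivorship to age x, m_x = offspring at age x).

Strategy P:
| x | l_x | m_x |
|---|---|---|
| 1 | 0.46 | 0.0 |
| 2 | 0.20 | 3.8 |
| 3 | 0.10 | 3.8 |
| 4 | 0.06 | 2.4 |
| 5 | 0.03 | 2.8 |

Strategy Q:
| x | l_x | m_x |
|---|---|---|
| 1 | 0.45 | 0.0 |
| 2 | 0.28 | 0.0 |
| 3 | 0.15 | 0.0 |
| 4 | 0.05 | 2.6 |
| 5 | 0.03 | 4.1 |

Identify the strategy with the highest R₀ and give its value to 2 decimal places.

1.37

Strategy P: R₀ = 0.46×0.0 + 0.20×3.8 + 0.10×3.8 + 0.06×2.4 + 0.03×2.8 = 1.3680
Strategy Q: R₀ = 0.45×0.0 + 0.28×0.0 + 0.15×0.0 + 0.05×2.6 + 0.03×4.1 = 0.2530
Highest R₀: strategy P with 1.3680.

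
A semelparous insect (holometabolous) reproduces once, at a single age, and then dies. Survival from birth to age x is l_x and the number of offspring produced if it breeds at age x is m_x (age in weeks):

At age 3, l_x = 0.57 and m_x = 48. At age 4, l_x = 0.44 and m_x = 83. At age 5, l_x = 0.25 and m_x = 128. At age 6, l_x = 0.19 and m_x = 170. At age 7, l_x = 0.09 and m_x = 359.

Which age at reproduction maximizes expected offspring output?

4

Expected offspring if breeding at age x = l_x × m_x:
  age 3: 0.57 × 48 = 27.360
  age 4: 0.44 × 83 = 36.520
  age 5: 0.25 × 128 = 32.000
  age 6: 0.19 × 170 = 32.300
  age 7: 0.09 × 359 = 32.310
Maximum at age 4 (36.520).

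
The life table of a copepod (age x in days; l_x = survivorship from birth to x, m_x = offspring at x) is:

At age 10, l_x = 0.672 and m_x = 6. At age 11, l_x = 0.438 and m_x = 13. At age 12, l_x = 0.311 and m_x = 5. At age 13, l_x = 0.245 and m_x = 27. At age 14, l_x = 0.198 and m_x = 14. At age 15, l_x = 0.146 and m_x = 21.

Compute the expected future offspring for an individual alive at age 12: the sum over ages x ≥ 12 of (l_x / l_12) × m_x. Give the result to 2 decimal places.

45.04

l_12 = 0.311. Conditional survival from age 12 to x is l_x / l_12.
  x=12: (0.311/0.311) × 5 = 5.0000
  x=13: (0.245/0.311) × 27 = 21.2701
  x=14: (0.198/0.311) × 14 = 8.9132
  x=15: (0.146/0.311) × 21 = 9.8585
Sum = 5.0000 + 21.2701 + 8.9132 + 9.8585 = 45.0418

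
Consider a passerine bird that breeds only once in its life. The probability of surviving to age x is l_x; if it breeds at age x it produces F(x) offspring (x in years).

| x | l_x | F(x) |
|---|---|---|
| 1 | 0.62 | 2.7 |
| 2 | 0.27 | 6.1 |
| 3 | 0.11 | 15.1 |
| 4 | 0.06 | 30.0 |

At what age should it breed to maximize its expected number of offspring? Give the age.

Expected offspring if breeding at age x = l_x × F(x):
  age 1: 0.62 × 2.7 = 1.674
  age 2: 0.27 × 6.1 = 1.647
  age 3: 0.11 × 15.1 = 1.661
  age 4: 0.06 × 30.0 = 1.800
Maximum at age 4 (1.800).

4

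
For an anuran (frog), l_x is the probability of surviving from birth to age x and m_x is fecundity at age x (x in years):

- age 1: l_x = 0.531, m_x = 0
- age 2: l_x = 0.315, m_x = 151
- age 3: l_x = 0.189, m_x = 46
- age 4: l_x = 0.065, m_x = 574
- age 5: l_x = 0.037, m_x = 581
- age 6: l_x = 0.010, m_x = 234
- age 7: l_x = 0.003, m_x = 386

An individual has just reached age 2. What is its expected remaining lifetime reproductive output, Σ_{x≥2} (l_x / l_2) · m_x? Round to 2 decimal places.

376.39

l_2 = 0.315. Conditional survival from age 2 to x is l_x / l_2.
  x=2: (0.315/0.315) × 151 = 151.0000
  x=3: (0.189/0.315) × 46 = 27.6000
  x=4: (0.065/0.315) × 574 = 118.4444
  x=5: (0.037/0.315) × 581 = 68.2444
  x=6: (0.010/0.315) × 234 = 7.4286
  x=7: (0.003/0.315) × 386 = 3.6762
Sum = 151.0000 + 27.6000 + 118.4444 + 68.2444 + 7.4286 + 3.6762 = 376.3937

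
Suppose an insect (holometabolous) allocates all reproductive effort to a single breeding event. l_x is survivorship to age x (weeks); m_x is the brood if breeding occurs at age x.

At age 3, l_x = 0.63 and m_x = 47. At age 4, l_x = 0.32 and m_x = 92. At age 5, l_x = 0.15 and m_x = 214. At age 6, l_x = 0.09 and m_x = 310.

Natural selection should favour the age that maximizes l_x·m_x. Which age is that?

Expected offspring if breeding at age x = l_x × m_x:
  age 3: 0.63 × 47 = 29.610
  age 4: 0.32 × 92 = 29.440
  age 5: 0.15 × 214 = 32.100
  age 6: 0.09 × 310 = 27.900
Maximum at age 5 (32.100).

5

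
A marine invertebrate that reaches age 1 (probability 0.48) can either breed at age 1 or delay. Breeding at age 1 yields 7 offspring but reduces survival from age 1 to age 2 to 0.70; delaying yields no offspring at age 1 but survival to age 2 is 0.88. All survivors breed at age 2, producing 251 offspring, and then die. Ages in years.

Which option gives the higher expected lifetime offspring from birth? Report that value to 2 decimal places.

106.02

breed at age 1: R₀ = 0.48 × (7 + 0.70 × 251) = 0.48 × 182.7000 = 87.6960
delay to age 2: R₀ = 0.48 × (0.88 × 251) = 0.48 × 220.8800 = 106.0224
Higher: delay to age 2 (106.0224).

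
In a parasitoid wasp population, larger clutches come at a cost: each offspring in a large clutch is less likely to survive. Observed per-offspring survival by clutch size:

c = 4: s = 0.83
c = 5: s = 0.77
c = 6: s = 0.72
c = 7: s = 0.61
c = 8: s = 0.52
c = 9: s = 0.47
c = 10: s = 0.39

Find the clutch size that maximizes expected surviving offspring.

Expected surviving offspring = c × s(c):
  c=4: 4 × 0.83 = 3.320
  c=5: 5 × 0.77 = 3.850
  c=6: 6 × 0.72 = 4.320
  c=7: 7 × 0.61 = 4.270
  c=8: 8 × 0.52 = 4.160
  c=9: 9 × 0.47 = 4.230
  c=10: 10 × 0.39 = 3.900
Maximum at c = 6 (4.320 surviving offspring).

6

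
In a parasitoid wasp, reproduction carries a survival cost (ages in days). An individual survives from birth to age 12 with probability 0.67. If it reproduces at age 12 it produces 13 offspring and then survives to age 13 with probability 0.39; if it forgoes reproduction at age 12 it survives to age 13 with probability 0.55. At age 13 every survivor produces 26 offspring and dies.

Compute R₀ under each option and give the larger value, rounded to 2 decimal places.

15.50

breed at age 12: R₀ = 0.67 × (13 + 0.39 × 26) = 0.67 × 23.1400 = 15.5038
delay to age 13: R₀ = 0.67 × (0.55 × 26) = 0.67 × 14.3000 = 9.5810
Higher: breed at age 12 (15.5038).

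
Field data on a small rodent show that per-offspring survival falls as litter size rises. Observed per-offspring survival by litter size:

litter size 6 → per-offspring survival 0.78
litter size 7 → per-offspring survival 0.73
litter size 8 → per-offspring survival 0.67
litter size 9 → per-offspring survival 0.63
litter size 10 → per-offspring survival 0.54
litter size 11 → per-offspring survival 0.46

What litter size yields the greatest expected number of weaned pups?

Expected weaned pups = c × s(c):
  c=6: 6 × 0.78 = 4.680
  c=7: 7 × 0.73 = 5.110
  c=8: 8 × 0.67 = 5.360
  c=9: 9 × 0.63 = 5.670
  c=10: 10 × 0.54 = 5.400
  c=11: 11 × 0.46 = 5.060
Maximum at c = 9 (5.670 weaned pups).

9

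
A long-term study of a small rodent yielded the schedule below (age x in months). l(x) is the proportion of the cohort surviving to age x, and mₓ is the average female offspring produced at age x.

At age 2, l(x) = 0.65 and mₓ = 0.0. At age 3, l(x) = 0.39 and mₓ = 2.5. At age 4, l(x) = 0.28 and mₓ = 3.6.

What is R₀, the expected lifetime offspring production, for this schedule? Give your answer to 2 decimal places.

R₀ = Σ l(x) mₓ:
  age 2: 0.65 × 0.0 = 0.0000
  age 3: 0.39 × 2.5 = 0.9750
  age 4: 0.28 × 3.6 = 1.0080
R₀ = 0.0000 + 0.9750 + 1.0080 = 1.9830

1.98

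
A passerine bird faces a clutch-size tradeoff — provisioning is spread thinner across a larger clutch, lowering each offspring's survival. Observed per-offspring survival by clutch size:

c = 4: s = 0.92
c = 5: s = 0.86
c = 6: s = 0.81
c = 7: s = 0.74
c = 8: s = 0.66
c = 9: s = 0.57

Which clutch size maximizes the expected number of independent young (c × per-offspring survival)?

Expected independent young = c × s(c):
  c=4: 4 × 0.92 = 3.680
  c=5: 5 × 0.86 = 4.300
  c=6: 6 × 0.81 = 4.860
  c=7: 7 × 0.74 = 5.180
  c=8: 8 × 0.66 = 5.280
  c=9: 9 × 0.57 = 5.130
Maximum at c = 8 (5.280 independent young).

8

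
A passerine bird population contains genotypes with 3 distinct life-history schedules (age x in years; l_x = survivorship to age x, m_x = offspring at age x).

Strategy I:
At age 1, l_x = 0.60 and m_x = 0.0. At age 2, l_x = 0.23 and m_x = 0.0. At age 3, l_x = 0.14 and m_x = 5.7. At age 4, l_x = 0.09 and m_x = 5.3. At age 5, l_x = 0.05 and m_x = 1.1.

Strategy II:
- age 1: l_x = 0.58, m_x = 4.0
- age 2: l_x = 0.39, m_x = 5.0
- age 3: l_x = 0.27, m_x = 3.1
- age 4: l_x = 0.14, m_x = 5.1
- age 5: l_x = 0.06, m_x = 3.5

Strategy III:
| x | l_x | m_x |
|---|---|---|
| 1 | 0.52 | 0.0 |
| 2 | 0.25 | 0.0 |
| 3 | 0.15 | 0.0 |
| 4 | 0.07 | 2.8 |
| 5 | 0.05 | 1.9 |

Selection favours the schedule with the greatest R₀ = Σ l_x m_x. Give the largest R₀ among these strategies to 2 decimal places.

6.03

Strategy I: R₀ = 0.60×0.0 + 0.23×0.0 + 0.14×5.7 + 0.09×5.3 + 0.05×1.1 = 1.3300
Strategy II: R₀ = 0.58×4.0 + 0.39×5.0 + 0.27×3.1 + 0.14×5.1 + 0.06×3.5 = 6.0310
Strategy III: R₀ = 0.52×0.0 + 0.25×0.0 + 0.15×0.0 + 0.07×2.8 + 0.05×1.9 = 0.2910
Highest R₀: strategy II with 6.0310.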